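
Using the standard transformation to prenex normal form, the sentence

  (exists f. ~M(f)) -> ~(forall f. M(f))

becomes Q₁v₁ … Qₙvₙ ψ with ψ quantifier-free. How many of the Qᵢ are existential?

1

First replace A → B with ¬A ∨ B.
  ~(exists f. ~M(f)) | ~(forall f. M(f))
Drive negations inward (¬∀x A ≡ ∃x ¬A, ¬∃x A ≡ ∀x ¬A, De Morgan for ∧/∨):
  (forall f. M(f)) | (exists f. ~M(f))
Rename bound variables to avoid capture: f↦b.
  (forall f. M(f)) | (exists b. ~M(b))
Finally move all quantifiers to the prefix:
  forall f. exists b. (M(f) | ~M(b))
The prefix is forall f exists b: 1 universal, 1 existential.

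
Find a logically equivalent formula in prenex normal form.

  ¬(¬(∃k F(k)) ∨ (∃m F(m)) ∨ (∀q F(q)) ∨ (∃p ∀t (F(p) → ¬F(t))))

∃k ∀m ∃q ∀p ∃t (F(k) ∧ ¬F(m) ∧ ¬F(q) ∧ F(p) ∧ F(t))

Rewrite implications/biconditionals: A → B as ¬A ∨ B.
  ¬(¬(∃k F(k)) ∨ (∃m F(m)) ∨ (∀q F(q)) ∨ (∃p ∀t (¬F(p) ∨ ¬F(t))))
Move each ¬ inward, flipping quantifiers it crosses:
  (∃k F(k)) ∧ (∀m ¬F(m)) ∧ (∃q ¬F(q)) ∧ (∀p ∃t (F(p) ∧ F(t)))
Finally move all quantifiers to the prefix:
  ∃k ∀m ∃q ∀p ∃t (F(k) ∧ ¬F(m) ∧ ¬F(q) ∧ F(p) ∧ F(t))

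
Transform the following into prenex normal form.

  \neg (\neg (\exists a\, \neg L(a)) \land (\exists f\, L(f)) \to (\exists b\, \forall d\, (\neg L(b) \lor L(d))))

Rewrite implications/biconditionals: A → B as ¬A ∨ B.
  \neg (\neg (\neg (\exists a\, \neg L(a)) \land (\exists f\, L(f))) \lor (\exists b\, \forall d\, (\neg L(b) \lor L(d))))
Drive negations inward (¬∀x A ≡ ∃x ¬A, ¬∃x A ≡ ∀x ¬A, De Morgan for ∧/∨):
  (\forall a\, L(a)) \land (\exists f\, L(f)) \land (\forall b\, \exists d\, (L(b) \land \neg L(d)))
All bound variables are already distinct, so no renaming is needed.
Extract every quantifier outward, since the variables are now distinct and don't occur free across branches:
  \forall a\, \exists f\, \forall b\, \exists d\, (L(a) \land L(f) \land L(b) \land \neg L(d))

\forall a\, \exists f\, \forall b\, \exists d\, (L(a) \land L(f) \land L(b) \land \neg L(d))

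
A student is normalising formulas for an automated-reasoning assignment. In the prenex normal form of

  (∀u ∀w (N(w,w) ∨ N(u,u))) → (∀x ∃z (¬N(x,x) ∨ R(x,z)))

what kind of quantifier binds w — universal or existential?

Eliminate → and ↔ using ¬ and ∨.
  ¬(∀u ∀w (N(w,w) ∨ N(u,u))) ∨ (∀x ∃z (¬N(x,x) ∨ R(x,z)))
Push ¬ through the quantifiers and connectives to reach negation normal form:
  (∃u ∃w (¬N(w,w) ∧ ¬N(u,u))) ∨ (∀x ∃z (¬N(x,x) ∨ R(x,z)))
Finally move all quantifiers to the prefix:
  ∃u ∃w ∀x ∃z (¬N(w,w) ∧ ¬N(u,u) ∨ ¬N(x,x) ∨ R(x,z))
The quantifier ∀w sits under an odd number of negations (counting the antecedent side of each →), so it flips to ∃w.

existential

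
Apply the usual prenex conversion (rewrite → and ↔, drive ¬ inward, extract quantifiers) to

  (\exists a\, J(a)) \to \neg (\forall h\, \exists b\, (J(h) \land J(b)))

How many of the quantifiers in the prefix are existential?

1

Eliminate → and ↔ using ¬ and ∨.
  \neg (\exists a\, J(a)) \lor \neg (\forall h\, \exists b\, (J(h) \land J(b)))
Drive negations inward (¬∀x A ≡ ∃x ¬A, ¬∃x A ≡ ∀x ¬A, De Morgan for ∧/∨):
  (\forall a\, \neg J(a)) \lor (\exists h\, \forall b\, (\neg J(h) \lor \neg J(b)))
All bound variables are already distinct, so no renaming is needed.
Pull the quantifiers to the front (each side's bound variable is not free in the other side):
  \forall a\, \exists h\, \forall b\, (\neg J(a) \lor \neg J(h) \lor \neg J(b))
The prefix is \forall a \exists h \forall b: 2 universal, 1 existential.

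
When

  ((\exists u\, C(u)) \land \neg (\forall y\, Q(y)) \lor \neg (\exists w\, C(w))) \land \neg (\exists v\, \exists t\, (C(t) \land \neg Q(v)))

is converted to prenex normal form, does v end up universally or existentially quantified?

universal

Move each ¬ inward, flipping quantifiers it crosses:
  ((\exists u\, C(u)) \land (\exists y\, \neg Q(y)) \lor (\forall w\, \neg C(w))) \land (\forall v\, \forall t\, (\neg C(t) \lor Q(v)))
All bound variables are already distinct, so no renaming is needed.
Pull the quantifiers to the front (each side's bound variable is not free in the other side):
  \exists u\, \exists y\, \forall w\, \forall v\, \forall t\, ((C(u) \land \neg Q(y) \lor \neg C(w)) \land (\neg C(t) \lor Q(v)))
The quantifier \exists v sits under an odd number of negations, so it flips to \forall v.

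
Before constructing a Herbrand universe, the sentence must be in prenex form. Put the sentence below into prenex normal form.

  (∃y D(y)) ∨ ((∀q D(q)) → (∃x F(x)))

First replace A → B with ¬A ∨ B.
  (∃y D(y)) ∨ ¬(∀q D(q)) ∨ (∃x F(x))
Move each ¬ inward, flipping quantifiers it crosses:
  (∃y D(y)) ∨ (∃q ¬D(q)) ∨ (∃x F(x))
Finally move all quantifiers to the prefix:
  ∃y ∃q ∃x (D(y) ∨ ¬D(q) ∨ F(x))

∃y ∃q ∃x (D(y) ∨ ¬D(q) ∨ F(x))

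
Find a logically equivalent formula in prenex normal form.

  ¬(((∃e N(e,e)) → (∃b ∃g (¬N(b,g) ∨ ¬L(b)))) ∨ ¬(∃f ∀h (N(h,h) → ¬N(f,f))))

Eliminate → and ↔ using ¬ and ∨.
  ¬(¬(∃e N(e,e)) ∨ (∃b ∃g (¬N(b,g) ∨ ¬L(b))) ∨ ¬(∃f ∀h (¬N(h,h) ∨ ¬N(f,f))))
Push ¬ through the quantifiers and connectives to reach negation normal form:
  (∃e N(e,e)) ∧ (∀b ∀g (N(b,g) ∧ L(b))) ∧ (∃f ∀h (¬N(h,h) ∨ ¬N(f,f)))
All bound variables are already distinct, so no renaming is needed.
Extract every quantifier outward, since the variables are now distinct and don't occur free across branches:
  ∃e ∀b ∀g ∃f ∀h (N(e,e) ∧ N(b,g) ∧ L(b) ∧ (¬N(h,h) ∨ ¬N(f,f)))

∃e ∀b ∀g ∃f ∀h (N(e,e) ∧ N(b,g) ∧ L(b) ∧ (¬N(h,h) ∨ ¬N(f,f)))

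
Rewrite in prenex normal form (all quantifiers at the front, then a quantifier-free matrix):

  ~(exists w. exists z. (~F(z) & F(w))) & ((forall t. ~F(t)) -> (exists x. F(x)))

First replace A → B with ¬A ∨ B.
  ~(exists w. exists z. (~F(z) & F(w))) & (~(forall t. ~F(t)) | (exists x. F(x)))
Drive negations inward (¬∀x A ≡ ∃x ¬A, ¬∃x A ≡ ∀x ¬A, De Morgan for ∧/∨):
  (forall w. forall z. (F(z) | ~F(w))) & ((exists t. F(t)) | (exists x. F(x)))
All bound variables are already distinct, so no renaming is needed.
Finally move all quantifiers to the prefix:
  forall w. forall z. exists t. exists x. ((F(z) | ~F(w)) & (F(t) | F(x)))

forall w. forall z. exists t. exists x. ((F(z) | ~F(w)) & (F(t) | F(x)))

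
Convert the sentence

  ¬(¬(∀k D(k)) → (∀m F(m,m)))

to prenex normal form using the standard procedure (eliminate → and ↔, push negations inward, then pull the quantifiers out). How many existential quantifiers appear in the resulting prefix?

First replace A → B with ¬A ∨ B.
  ¬(¬¬(∀k D(k)) ∨ (∀m F(m,m)))
Move each ¬ inward, flipping quantifiers it crosses:
  (∃k ¬D(k)) ∧ (∃m ¬F(m,m))
Pull the quantifiers to the front (each side's bound variable is not free in the other side):
  ∃k ∃m (¬D(k) ∧ ¬F(m,m))
The prefix is ∃k ∃m: 0 universal, 2 existential.

2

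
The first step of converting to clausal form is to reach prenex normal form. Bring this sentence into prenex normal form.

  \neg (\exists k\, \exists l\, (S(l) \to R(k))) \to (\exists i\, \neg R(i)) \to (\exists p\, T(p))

\exists k\, \exists l\, \forall i\, \exists p\, (\neg S(l) \lor R(k) \lor R(i) \lor T(p))

First replace A → B with ¬A ∨ B.
  \neg \neg (\exists k\, \exists l\, (\neg S(l) \lor R(k))) \lor \neg (\exists i\, \neg R(i)) \lor (\exists p\, T(p))
Push ¬ through the quantifiers and connectives to reach negation normal form:
  (\exists k\, \exists l\, (\neg S(l) \lor R(k))) \lor (\forall i\, R(i)) \lor (\exists p\, T(p))
All bound variables are already distinct, so no renaming is needed.
Finally move all quantifiers to the prefix:
  \exists k\, \exists l\, \forall i\, \exists p\, (\neg S(l) \lor R(k) \lor R(i) \lor T(p))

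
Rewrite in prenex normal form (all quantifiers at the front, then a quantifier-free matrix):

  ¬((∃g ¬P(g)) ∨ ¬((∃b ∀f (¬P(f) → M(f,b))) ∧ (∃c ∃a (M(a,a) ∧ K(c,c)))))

Rewrite implications/biconditionals: A → B as ¬A ∨ B.
  ¬((∃g ¬P(g)) ∨ ¬((∃b ∀f (¬¬P(f) ∨ M(f,b))) ∧ (∃c ∃a (M(a,a) ∧ K(c,c)))))
Push ¬ through the quantifiers and connectives to reach negation normal form:
  (∀g P(g)) ∧ (∃b ∀f (P(f) ∨ M(f,b))) ∧ (∃c ∃a (M(a,a) ∧ K(c,c)))
Extract every quantifier outward, since the variables are now distinct and don't occur free across branches:
  ∀g ∃b ∀f ∃c ∃a (P(g) ∧ (P(f) ∨ M(f,b)) ∧ M(a,a) ∧ K(c,c))

∀g ∃b ∀f ∃c ∃a (P(g) ∧ (P(f) ∨ M(f,b)) ∧ M(a,a) ∧ K(c,c))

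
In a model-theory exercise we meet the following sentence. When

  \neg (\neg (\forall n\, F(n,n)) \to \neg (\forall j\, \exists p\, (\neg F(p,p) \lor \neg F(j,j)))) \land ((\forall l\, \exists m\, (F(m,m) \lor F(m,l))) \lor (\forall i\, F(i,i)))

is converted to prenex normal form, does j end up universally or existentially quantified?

Rewrite implications/biconditionals: A → B as ¬A ∨ B.
  \neg (\neg \neg (\forall n\, F(n,n)) \lor \neg (\forall j\, \exists p\, (\neg F(p,p) \lor \neg F(j,j)))) \land ((\forall l\, \exists m\, (F(m,m) \lor F(m,l))) \lor (\forall i\, F(i,i)))
Drive negations inward (¬∀x A ≡ ∃x ¬A, ¬∃x A ≡ ∀x ¬A, De Morgan for ∧/∨):
  (\exists n\, \neg F(n,n)) \land (\forall j\, \exists p\, (\neg F(p,p) \lor \neg F(j,j))) \land ((\forall l\, \exists m\, (F(m,m) \lor F(m,l))) \lor (\forall i\, F(i,i)))
All bound variables are already distinct, so no renaming is needed.
Finally move all quantifiers to the prefix:
  \exists n\, \forall j\, \exists p\, \forall l\, \exists m\, \forall i\, (\neg F(n,n) \land (\neg F(p,p) \lor \neg F(j,j)) \land (F(m,m) \lor F(m,l) \lor F(i,i)))
The quantifier \forall j sits under an even number of negations (counting the antecedent side of each →), so it remains universal.

universal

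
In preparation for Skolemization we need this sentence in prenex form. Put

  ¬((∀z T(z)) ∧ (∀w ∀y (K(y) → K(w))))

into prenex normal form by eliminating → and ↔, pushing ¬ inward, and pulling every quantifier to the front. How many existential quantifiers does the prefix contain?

3

First replace A → B with ¬A ∨ B.
  ¬((∀z T(z)) ∧ (∀w ∀y (¬K(y) ∨ K(w))))
Move each ¬ inward, flipping quantifiers it crosses:
  (∃z ¬T(z)) ∨ (∃w ∃y (K(y) ∧ ¬K(w)))
Extract every quantifier outward, since the variables are now distinct and don't occur free across branches:
  ∃z ∃w ∃y (¬T(z) ∨ K(y) ∧ ¬K(w))
The prefix is ∃z ∃w ∃y: 0 universal, 3 existential.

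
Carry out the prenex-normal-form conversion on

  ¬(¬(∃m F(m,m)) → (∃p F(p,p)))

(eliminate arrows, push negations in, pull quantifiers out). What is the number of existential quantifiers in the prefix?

Eliminate → and ↔ using ¬ and ∨.
  ¬(¬¬(∃m F(m,m)) ∨ (∃p F(p,p)))
Move each ¬ inward, flipping quantifiers it crosses:
  (∀m ¬F(m,m)) ∧ (∀p ¬F(p,p))
All bound variables are already distinct, so no renaming is needed.
Extract every quantifier outward, since the variables are now distinct and don't occur free across branches:
  ∀m ∀p (¬F(m,m) ∧ ¬F(p,p))
The prefix is ∀m ∀p: 2 universal, 0 existential.

0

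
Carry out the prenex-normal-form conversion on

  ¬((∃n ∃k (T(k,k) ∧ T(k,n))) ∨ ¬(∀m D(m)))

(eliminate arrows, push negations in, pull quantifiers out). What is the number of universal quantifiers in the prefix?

3

Push ¬ through the quantifiers and connectives to reach negation normal form:
  (∀n ∀k (¬T(k,k) ∨ ¬T(k,n))) ∧ (∀m D(m))
All bound variables are already distinct, so no renaming is needed.
Finally move all quantifiers to the prefix:
  ∀n ∀k ∀m ((¬T(k,k) ∨ ¬T(k,n)) ∧ D(m))
The prefix is ∀n ∀k ∀m: 3 universal, 0 existential.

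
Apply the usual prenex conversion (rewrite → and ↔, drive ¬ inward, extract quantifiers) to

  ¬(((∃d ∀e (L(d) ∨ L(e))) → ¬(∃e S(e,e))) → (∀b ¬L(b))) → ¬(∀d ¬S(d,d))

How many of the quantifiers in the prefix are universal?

Eliminate → and ↔ using ¬ and ∨.
  ¬¬(¬(¬(∃d ∀e (L(d) ∨ L(e))) ∨ ¬(∃e S(e,e))) ∨ (∀b ¬L(b))) ∨ ¬(∀d ¬S(d,d))
Drive negations inward (¬∀x A ≡ ∃x ¬A, ¬∃x A ≡ ∀x ¬A, De Morgan for ∧/∨):
  (∃d ∀e (L(d) ∨ L(e))) ∧ (∃e S(e,e)) ∨ (∀b ¬L(b)) ∨ (∃d S(d,d))
Give each quantifier a distinct variable: e↦t, d↦x.
  (∃d ∀e (L(d) ∨ L(e))) ∧ (∃t S(t,t)) ∨ (∀b ¬L(b)) ∨ (∃x S(x,x))
Extract every quantifier outward, since the variables are now distinct and don't occur free across branches:
  ∃d ∀e ∃t ∀b ∃x ((L(d) ∨ L(e)) ∧ S(t,t) ∨ ¬L(b) ∨ S(x,x))
The prefix is ∃d ∀e ∃t ∀b ∃x: 2 universal, 3 existential.

2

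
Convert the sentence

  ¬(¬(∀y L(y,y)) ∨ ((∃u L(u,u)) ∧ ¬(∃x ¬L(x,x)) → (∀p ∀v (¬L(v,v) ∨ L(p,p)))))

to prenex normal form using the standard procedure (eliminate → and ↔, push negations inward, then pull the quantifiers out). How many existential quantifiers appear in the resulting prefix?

Eliminate → and ↔ using ¬ and ∨.
  ¬(¬(∀y L(y,y)) ∨ ¬((∃u L(u,u)) ∧ ¬(∃x ¬L(x,x))) ∨ (∀p ∀v (¬L(v,v) ∨ L(p,p))))
Push ¬ through the quantifiers and connectives to reach negation normal form:
  (∀y L(y,y)) ∧ (∃u L(u,u)) ∧ (∀x L(x,x)) ∧ (∃p ∃v (L(v,v) ∧ ¬L(p,p)))
All bound variables are already distinct, so no renaming is needed.
Extract every quantifier outward, since the variables are now distinct and don't occur free across branches:
  ∀y ∃u ∀x ∃p ∃v (L(y,y) ∧ L(u,u) ∧ L(x,x) ∧ L(v,v) ∧ ¬L(p,p))
The prefix is ∀y ∃u ∀x ∃p ∃v: 2 universal, 3 existential.

3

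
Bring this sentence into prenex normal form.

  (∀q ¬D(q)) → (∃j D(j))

Rewrite implications/biconditionals: A → B as ¬A ∨ B.
  ¬(∀q ¬D(q)) ∨ (∃j D(j))
Drive negations inward (¬∀x A ≡ ∃x ¬A, ¬∃x A ≡ ∀x ¬A, De Morgan for ∧/∨):
  (∃q D(q)) ∨ (∃j D(j))
Pull the quantifiers to the front (each side's bound variable is not free in the other side):
  ∃q ∃j (D(q) ∨ D(j))

∃q ∃j (D(q) ∨ D(j))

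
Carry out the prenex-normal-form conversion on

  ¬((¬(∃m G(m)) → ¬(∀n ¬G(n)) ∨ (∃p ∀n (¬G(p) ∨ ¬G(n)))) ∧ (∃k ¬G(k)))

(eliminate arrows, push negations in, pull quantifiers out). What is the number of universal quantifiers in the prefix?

4

Rewrite implications/biconditionals: A → B as ¬A ∨ B.
  ¬((¬¬(∃m G(m)) ∨ ¬(∀n ¬G(n)) ∨ (∃p ∀n (¬G(p) ∨ ¬G(n)))) ∧ (∃k ¬G(k)))
Move each ¬ inward, flipping quantifiers it crosses:
  (∀m ¬G(m)) ∧ (∀n ¬G(n)) ∧ (∀p ∃n (G(p) ∧ G(n))) ∨ (∀k G(k))
Rename bound variables to avoid capture: n↦b.
  (∀m ¬G(m)) ∧ (∀n ¬G(n)) ∧ (∀p ∃b (G(p) ∧ G(b))) ∨ (∀k G(k))
Pull the quantifiers to the front (each side's bound variable is not free in the other side):
  ∀m ∀n ∀p ∃b ∀k (¬G(m) ∧ ¬G(n) ∧ G(p) ∧ G(b) ∨ G(k))
The prefix is ∀m ∀n ∀p ∃b ∀k: 4 universal, 1 existential.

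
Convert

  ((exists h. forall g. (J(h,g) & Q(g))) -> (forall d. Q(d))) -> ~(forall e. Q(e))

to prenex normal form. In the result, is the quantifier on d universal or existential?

Rewrite implications/biconditionals: A → B as ¬A ∨ B.
  ~(~(exists h. forall g. (J(h,g) & Q(g))) | (forall d. Q(d))) | ~(forall e. Q(e))
Move each ¬ inward, flipping quantifiers it crosses:
  (exists h. forall g. (J(h,g) & Q(g))) & (exists d. ~Q(d)) | (exists e. ~Q(e))
Pull the quantifiers to the front (each side's bound variable is not free in the other side):
  exists h. forall g. exists d. exists e. (J(h,g) & Q(g) & ~Q(d) | ~Q(e))
The quantifier forall d sits under an odd number of negations (counting the antecedent side of each →), so it flips to exists d.

existential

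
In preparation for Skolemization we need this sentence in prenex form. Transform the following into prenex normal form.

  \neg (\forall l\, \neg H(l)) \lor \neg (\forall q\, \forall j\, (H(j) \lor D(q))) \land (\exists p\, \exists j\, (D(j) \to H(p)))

\exists l\, \exists q\, \exists j\, \exists p\, \exists z\, (H(l) \lor \neg H(j) \land \neg D(q) \land (\neg D(z) \lor H(p)))

First replace A → B with ¬A ∨ B.
  \neg (\forall l\, \neg H(l)) \lor \neg (\forall q\, \forall j\, (H(j) \lor D(q))) \land (\exists p\, \exists j\, (\neg D(j) \lor H(p)))
Drive negations inward (¬∀x A ≡ ∃x ¬A, ¬∃x A ≡ ∀x ¬A, De Morgan for ∧/∨):
  (\exists l\, H(l)) \lor (\exists q\, \exists j\, (\neg H(j) \land \neg D(q))) \land (\exists p\, \exists j\, (\neg D(j) \lor H(p)))
Rename bound variables to avoid capture: j↦z.
  (\exists l\, H(l)) \lor (\exists q\, \exists j\, (\neg H(j) \land \neg D(q))) \land (\exists p\, \exists z\, (\neg D(z) \lor H(p)))
Pull the quantifiers to the front (each side's bound variable is not free in the other side):
  \exists l\, \exists q\, \exists j\, \exists p\, \exists z\, (H(l) \lor \neg H(j) \land \neg D(q) \land (\neg D(z) \lor H(p)))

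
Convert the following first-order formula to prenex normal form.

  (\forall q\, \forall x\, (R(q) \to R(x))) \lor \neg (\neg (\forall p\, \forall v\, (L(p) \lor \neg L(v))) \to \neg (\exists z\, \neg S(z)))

Rewrite implications/biconditionals: A → B as ¬A ∨ B.
  (\forall q\, \forall x\, (\neg R(q) \lor R(x))) \lor \neg (\neg \neg (\forall p\, \forall v\, (L(p) \lor \neg L(v))) \lor \neg (\exists z\, \neg S(z)))
Drive negations inward (¬∀x A ≡ ∃x ¬A, ¬∃x A ≡ ∀x ¬A, De Morgan for ∧/∨):
  (\forall q\, \forall x\, (\neg R(q) \lor R(x))) \lor (\exists p\, \exists v\, (\neg L(p) \land L(v))) \land (\exists z\, \neg S(z))
Finally move all quantifiers to the prefix:
  \forall q\, \forall x\, \exists p\, \exists v\, \exists z\, (\neg R(q) \lor R(x) \lor \neg L(p) \land L(v) \land \neg S(z))

\forall q\, \forall x\, \exists p\, \exists v\, \exists z\, (\neg R(q) \lor R(x) \lor \neg L(p) \land L(v) \land \neg S(z))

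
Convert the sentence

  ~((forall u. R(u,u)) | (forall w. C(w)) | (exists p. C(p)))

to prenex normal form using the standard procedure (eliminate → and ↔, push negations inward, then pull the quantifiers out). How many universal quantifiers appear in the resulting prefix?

1

Push ¬ through the quantifiers and connectives to reach negation normal form:
  (exists u. ~R(u,u)) & (exists w. ~C(w)) & (forall p. ~C(p))
All bound variables are already distinct, so no renaming is needed.
Pull the quantifiers to the front (each side's bound variable is not free in the other side):
  exists u. exists w. forall p. (~R(u,u) & ~C(w) & ~C(p))
The prefix is exists u exists w forall p: 1 universal, 2 existential.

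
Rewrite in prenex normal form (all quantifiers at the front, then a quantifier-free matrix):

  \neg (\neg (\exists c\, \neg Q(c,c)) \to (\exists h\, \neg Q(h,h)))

First replace A → B with ¬A ∨ B.
  \neg (\neg \neg (\exists c\, \neg Q(c,c)) \lor (\exists h\, \neg Q(h,h)))
Move each ¬ inward, flipping quantifiers it crosses:
  (\forall c\, Q(c,c)) \land (\forall h\, Q(h,h))
All bound variables are already distinct, so no renaming is needed.
Pull the quantifiers to the front (each side's bound variable is not free in the other side):
  \forall c\, \forall h\, (Q(c,c) \land Q(h,h))

\forall c\, \forall h\, (Q(c,c) \land Q(h,h))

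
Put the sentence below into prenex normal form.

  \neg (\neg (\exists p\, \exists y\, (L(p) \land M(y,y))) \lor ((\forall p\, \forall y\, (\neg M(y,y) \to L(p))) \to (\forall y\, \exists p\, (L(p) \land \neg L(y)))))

\exists p\, \exists y\, \forall y1\, \forall s\, \exists z1\, \forall w1\, (L(p) \land M(y,y) \land (M(s,s) \lor L(y1)) \land (\neg L(w1) \lor L(z1)))

First replace A → B with ¬A ∨ B.
  \neg (\neg (\exists p\, \exists y\, (L(p) \land M(y,y))) \lor \neg (\forall p\, \forall y\, (\neg \neg M(y,y) \lor L(p))) \lor (\forall y\, \exists p\, (L(p) \land \neg L(y))))
Drive negations inward (¬∀x A ≡ ∃x ¬A, ¬∃x A ≡ ∀x ¬A, De Morgan for ∧/∨):
  (\exists p\, \exists y\, (L(p) \land M(y,y))) \land (\forall p\, \forall y\, (M(y,y) \lor L(p))) \land (\exists y\, \forall p\, (\neg L(p) \lor L(y)))
Standardize variables apart so no two quantifiers bind the same name: p↦y1, y↦s, y↦z1, p↦w1.
  (\exists p\, \exists y\, (L(p) \land M(y,y))) \land (\forall y1\, \forall s\, (M(s,s) \lor L(y1))) \land (\exists z1\, \forall w1\, (\neg L(w1) \lor L(z1)))
Pull the quantifiers to the front (each side's bound variable is not free in the other side):
  \exists p\, \exists y\, \forall y1\, \forall s\, \exists z1\, \forall w1\, (L(p) \land M(y,y) \land (M(s,s) \lor L(y1)) \land (\neg L(w1) \lor L(z1)))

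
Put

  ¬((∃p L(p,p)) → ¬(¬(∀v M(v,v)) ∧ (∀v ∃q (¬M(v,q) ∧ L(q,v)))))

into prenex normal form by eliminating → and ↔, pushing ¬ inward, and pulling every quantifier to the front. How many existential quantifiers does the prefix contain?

3

Eliminate → and ↔ using ¬ and ∨.
  ¬(¬(∃p L(p,p)) ∨ ¬(¬(∀v M(v,v)) ∧ (∀v ∃q (¬M(v,q) ∧ L(q,v)))))
Push ¬ through the quantifiers and connectives to reach negation normal form:
  (∃p L(p,p)) ∧ (∃v ¬M(v,v)) ∧ (∀v ∃q (¬M(v,q) ∧ L(q,v)))
Give each quantifier a distinct variable: v↦z.
  (∃p L(p,p)) ∧ (∃v ¬M(v,v)) ∧ (∀z ∃q (¬M(z,q) ∧ L(q,z)))
Finally move all quantifiers to the prefix:
  ∃p ∃v ∀z ∃q (L(p,p) ∧ ¬M(v,v) ∧ ¬M(z,q) ∧ L(q,z))
The prefix is ∃p ∃v ∀z ∃q: 1 universal, 3 existential.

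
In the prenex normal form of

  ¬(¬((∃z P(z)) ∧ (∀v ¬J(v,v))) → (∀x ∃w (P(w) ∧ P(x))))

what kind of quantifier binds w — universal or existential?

universal

First replace A → B with ¬A ∨ B.
  ¬(¬¬((∃z P(z)) ∧ (∀v ¬J(v,v))) ∨ (∀x ∃w (P(w) ∧ P(x))))
Push ¬ through the quantifiers and connectives to reach negation normal form:
  ((∀z ¬P(z)) ∨ (∃v J(v,v))) ∧ (∃x ∀w (¬P(w) ∨ ¬P(x)))
All bound variables are already distinct, so no renaming is needed.
Pull the quantifiers to the front (each side's bound variable is not free in the other side):
  ∀z ∃v ∃x ∀w ((¬P(z) ∨ J(v,v)) ∧ (¬P(w) ∨ ¬P(x)))
The quantifier ∃w sits under an odd number of negations (counting the antecedent side of each →), so it flips to ∀w.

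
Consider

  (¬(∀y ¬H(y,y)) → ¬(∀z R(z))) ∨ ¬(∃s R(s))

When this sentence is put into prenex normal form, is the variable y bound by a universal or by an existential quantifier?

universal

Eliminate → and ↔ using ¬ and ∨.
  ¬¬(∀y ¬H(y,y)) ∨ ¬(∀z R(z)) ∨ ¬(∃s R(s))
Push ¬ through the quantifiers and connectives to reach negation normal form:
  (∀y ¬H(y,y)) ∨ (∃z ¬R(z)) ∨ (∀s ¬R(s))
All bound variables are already distinct, so no renaming is needed.
Extract every quantifier outward, since the variables are now distinct and don't occur free across branches:
  ∀y ∃z ∀s (¬H(y,y) ∨ ¬R(z) ∨ ¬R(s))
The quantifier ∀y sits under an even number of negations (counting the antecedent side of each →), so it remains universal.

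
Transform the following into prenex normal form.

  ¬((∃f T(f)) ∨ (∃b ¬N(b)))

∀f ∀b (¬T(f) ∧ N(b))

Push ¬ through the quantifiers and connectives to reach negation normal form:
  (∀f ¬T(f)) ∧ (∀b N(b))
Extract every quantifier outward, since the variables are now distinct and don't occur free across branches:
  ∀f ∀b (¬T(f) ∧ N(b))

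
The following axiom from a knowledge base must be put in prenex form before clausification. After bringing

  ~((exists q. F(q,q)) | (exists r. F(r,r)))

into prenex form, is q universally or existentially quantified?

universal

Push ¬ through the quantifiers and connectives to reach negation normal form:
  (forall q. ~F(q,q)) & (forall r. ~F(r,r))
All bound variables are already distinct, so no renaming is needed.
Pull the quantifiers to the front (each side's bound variable is not free in the other side):
  forall q. forall r. (~F(q,q) & ~F(r,r))
The quantifier exists q sits under an odd number of negations, so it flips to forall q.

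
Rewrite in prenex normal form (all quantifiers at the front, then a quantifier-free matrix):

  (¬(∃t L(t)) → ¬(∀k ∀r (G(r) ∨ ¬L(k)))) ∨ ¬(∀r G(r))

First replace A → B with ¬A ∨ B.
  ¬¬(∃t L(t)) ∨ ¬(∀k ∀r (G(r) ∨ ¬L(k))) ∨ ¬(∀r G(r))
Drive negations inward (¬∀x A ≡ ∃x ¬A, ¬∃x A ≡ ∀x ¬A, De Morgan for ∧/∨):
  (∃t L(t)) ∨ (∃k ∃r (¬G(r) ∧ L(k))) ∨ (∃r ¬G(r))
Rename bound variables to avoid capture: r↦y1.
  (∃t L(t)) ∨ (∃k ∃r (¬G(r) ∧ L(k))) ∨ (∃y1 ¬G(y1))
Extract every quantifier outward, since the variables are now distinct and don't occur free across branches:
  ∃t ∃k ∃r ∃y1 (L(t) ∨ ¬G(r) ∧ L(k) ∨ ¬G(y1))

∃t ∃k ∃r ∃y1 (L(t) ∨ ¬G(r) ∧ L(k) ∨ ¬G(y1))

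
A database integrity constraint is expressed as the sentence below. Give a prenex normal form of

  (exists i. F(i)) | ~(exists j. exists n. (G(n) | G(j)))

exists i. forall j. forall n. (F(i) | ~G(n) & ~G(j))

Move each ¬ inward, flipping quantifiers it crosses:
  (exists i. F(i)) | (forall j. forall n. (~G(n) & ~G(j)))
Extract every quantifier outward, since the variables are now distinct and don't occur free across branches:
  exists i. forall j. forall n. (F(i) | ~G(n) & ~G(j))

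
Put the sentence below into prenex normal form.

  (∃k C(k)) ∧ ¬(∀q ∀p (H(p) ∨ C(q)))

Push ¬ through the quantifiers and connectives to reach negation normal form:
  (∃k C(k)) ∧ (∃q ∃p (¬H(p) ∧ ¬C(q)))
Pull the quantifiers to the front (each side's bound variable is not free in the other side):
  ∃k ∃q ∃p (C(k) ∧ ¬H(p) ∧ ¬C(q))

∃k ∃q ∃p (C(k) ∧ ¬H(p) ∧ ¬C(q))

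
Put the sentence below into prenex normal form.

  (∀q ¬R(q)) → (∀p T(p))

Rewrite implications/biconditionals: A → B as ¬A ∨ B.
  ¬(∀q ¬R(q)) ∨ (∀p T(p))
Push ¬ through the quantifiers and connectives to reach negation normal form:
  (∃q R(q)) ∨ (∀p T(p))
All bound variables are already distinct, so no renaming is needed.
Pull the quantifiers to the front (each side's bound variable is not free in the other side):
  ∃q ∀p (R(q) ∨ T(p))

∃q ∀p (R(q) ∨ T(p))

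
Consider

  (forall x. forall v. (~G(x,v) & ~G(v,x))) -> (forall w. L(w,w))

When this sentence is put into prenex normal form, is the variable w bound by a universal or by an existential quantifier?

universal

Rewrite implications/biconditionals: A → B as ¬A ∨ B.
  ~(forall x. forall v. (~G(x,v) & ~G(v,x))) | (forall w. L(w,w))
Drive negations inward (¬∀x A ≡ ∃x ¬A, ¬∃x A ≡ ∀x ¬A, De Morgan for ∧/∨):
  (exists x. exists v. (G(x,v) | G(v,x))) | (forall w. L(w,w))
All bound variables are already distinct, so no renaming is needed.
Pull the quantifiers to the front (each side's bound variable is not free in the other side):
  exists x. exists v. forall w. (G(x,v) | G(v,x) | L(w,w))
The quantifier forall w sits under an even number of negations (counting the antecedent side of each →), so it remains universal.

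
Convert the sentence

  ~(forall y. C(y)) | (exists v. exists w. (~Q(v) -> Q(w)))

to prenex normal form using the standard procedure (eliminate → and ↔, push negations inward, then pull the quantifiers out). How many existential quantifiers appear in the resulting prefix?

Eliminate → and ↔ using ¬ and ∨.
  ~(forall y. C(y)) | (exists v. exists w. (~~Q(v) | Q(w)))
Drive negations inward (¬∀x A ≡ ∃x ¬A, ¬∃x A ≡ ∀x ¬A, De Morgan for ∧/∨):
  (exists y. ~C(y)) | (exists v. exists w. (Q(v) | Q(w)))
All bound variables are already distinct, so no renaming is needed.
Pull the quantifiers to the front (each side's bound variable is not free in the other side):
  exists y. exists v. exists w. (~C(y) | Q(v) | Q(w))
The prefix is exists y exists v exists w: 0 universal, 3 existential.

3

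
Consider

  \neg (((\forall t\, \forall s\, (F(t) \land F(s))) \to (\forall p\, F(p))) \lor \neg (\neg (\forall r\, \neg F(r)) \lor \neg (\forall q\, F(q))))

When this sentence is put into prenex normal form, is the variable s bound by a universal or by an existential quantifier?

universal

First replace A → B with ¬A ∨ B.
  \neg (\neg (\forall t\, \forall s\, (F(t) \land F(s))) \lor (\forall p\, F(p)) \lor \neg (\neg (\forall r\, \neg F(r)) \lor \neg (\forall q\, F(q))))
Drive negations inward (¬∀x A ≡ ∃x ¬A, ¬∃x A ≡ ∀x ¬A, De Morgan for ∧/∨):
  (\forall t\, \forall s\, (F(t) \land F(s))) \land (\exists p\, \neg F(p)) \land ((\exists r\, F(r)) \lor (\exists q\, \neg F(q)))
All bound variables are already distinct, so no renaming is needed.
Pull the quantifiers to the front (each side's bound variable is not free in the other side):
  \forall t\, \forall s\, \exists p\, \exists r\, \exists q\, (F(t) \land F(s) \land \neg F(p) \land (F(r) \lor \neg F(q)))
The quantifier \forall s sits under an even number of negations (counting the antecedent side of each →), so it remains universal.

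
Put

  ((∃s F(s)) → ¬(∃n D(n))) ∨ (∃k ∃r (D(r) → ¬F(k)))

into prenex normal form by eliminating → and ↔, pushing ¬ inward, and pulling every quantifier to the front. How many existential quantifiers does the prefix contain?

First replace A → B with ¬A ∨ B.
  ¬(∃s F(s)) ∨ ¬(∃n D(n)) ∨ (∃k ∃r (¬D(r) ∨ ¬F(k)))
Push ¬ through the quantifiers and connectives to reach negation normal form:
  (∀s ¬F(s)) ∨ (∀n ¬D(n)) ∨ (∃k ∃r (¬D(r) ∨ ¬F(k)))
All bound variables are already distinct, so no renaming is needed.
Finally move all quantifiers to the prefix:
  ∀s ∀n ∃k ∃r (¬F(s) ∨ ¬D(n) ∨ ¬D(r) ∨ ¬F(k))
The prefix is ∀s ∀n ∃k ∃r: 2 universal, 2 existential.

2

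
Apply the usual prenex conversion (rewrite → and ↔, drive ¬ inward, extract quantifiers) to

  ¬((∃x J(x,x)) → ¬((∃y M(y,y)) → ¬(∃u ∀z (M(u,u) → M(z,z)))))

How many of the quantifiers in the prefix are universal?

2

Eliminate → and ↔ using ¬ and ∨.
  ¬(¬(∃x J(x,x)) ∨ ¬(¬(∃y M(y,y)) ∨ ¬(∃u ∀z (¬M(u,u) ∨ M(z,z)))))
Push ¬ through the quantifiers and connectives to reach negation normal form:
  (∃x J(x,x)) ∧ ((∀y ¬M(y,y)) ∨ (∀u ∃z (M(u,u) ∧ ¬M(z,z))))
Finally move all quantifiers to the prefix:
  ∃x ∀y ∀u ∃z (J(x,x) ∧ (¬M(y,y) ∨ M(u,u) ∧ ¬M(z,z)))
The prefix is ∃x ∀y ∀u ∃z: 2 universal, 2 existential.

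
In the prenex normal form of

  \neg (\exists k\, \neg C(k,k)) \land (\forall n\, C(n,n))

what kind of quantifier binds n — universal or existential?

universal

Drive negations inward (¬∀x A ≡ ∃x ¬A, ¬∃x A ≡ ∀x ¬A, De Morgan for ∧/∨):
  (\forall k\, C(k,k)) \land (\forall n\, C(n,n))
All bound variables are already distinct, so no renaming is needed.
Finally move all quantifiers to the prefix:
  \forall k\, \forall n\, (C(k,k) \land C(n,n))
The quantifier \forall n sits under an even number of negations, so it remains universal.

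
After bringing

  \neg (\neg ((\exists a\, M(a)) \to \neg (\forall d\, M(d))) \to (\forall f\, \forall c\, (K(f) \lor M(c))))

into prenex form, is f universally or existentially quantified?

Eliminate → and ↔ using ¬ and ∨.
  \neg (\neg \neg (\neg (\exists a\, M(a)) \lor \neg (\forall d\, M(d))) \lor (\forall f\, \forall c\, (K(f) \lor M(c))))
Drive negations inward (¬∀x A ≡ ∃x ¬A, ¬∃x A ≡ ∀x ¬A, De Morgan for ∧/∨):
  (\exists a\, M(a)) \land (\forall d\, M(d)) \land (\exists f\, \exists c\, (\neg K(f) \land \neg M(c)))
Pull the quantifiers to the front (each side's bound variable is not free in the other side):
  \exists a\, \forall d\, \exists f\, \exists c\, (M(a) \land M(d) \land \neg K(f) \land \neg M(c))
The quantifier \forall f sits under an odd number of negations (counting the antecedent side of each →), so it flips to \exists f.

existential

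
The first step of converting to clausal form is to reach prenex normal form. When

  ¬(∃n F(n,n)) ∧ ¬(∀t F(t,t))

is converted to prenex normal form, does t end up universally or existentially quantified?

existential

Move each ¬ inward, flipping quantifiers it crosses:
  (∀n ¬F(n,n)) ∧ (∃t ¬F(t,t))
All bound variables are already distinct, so no renaming is needed.
Pull the quantifiers to the front (each side's bound variable is not free in the other side):
  ∀n ∃t (¬F(n,n) ∧ ¬F(t,t))
The quantifier ∀t sits under an odd number of negations, so it flips to ∃t.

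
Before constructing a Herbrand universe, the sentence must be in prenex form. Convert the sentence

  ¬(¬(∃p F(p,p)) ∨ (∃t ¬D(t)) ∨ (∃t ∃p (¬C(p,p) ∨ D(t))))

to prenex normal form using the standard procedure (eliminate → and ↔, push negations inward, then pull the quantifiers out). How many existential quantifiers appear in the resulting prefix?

Drive negations inward (¬∀x A ≡ ∃x ¬A, ¬∃x A ≡ ∀x ¬A, De Morgan for ∧/∨):
  (∃p F(p,p)) ∧ (∀t D(t)) ∧ (∀t ∀p (C(p,p) ∧ ¬D(t)))
Standardize variables apart so no two quantifiers bind the same name: t↦r, p↦u1.
  (∃p F(p,p)) ∧ (∀t D(t)) ∧ (∀r ∀u1 (C(u1,u1) ∧ ¬D(r)))
Finally move all quantifiers to the prefix:
  ∃p ∀t ∀r ∀u1 (F(p,p) ∧ D(t) ∧ C(u1,u1) ∧ ¬D(r))
The prefix is ∃p ∀t ∀r ∀u1: 3 universal, 1 existential.

1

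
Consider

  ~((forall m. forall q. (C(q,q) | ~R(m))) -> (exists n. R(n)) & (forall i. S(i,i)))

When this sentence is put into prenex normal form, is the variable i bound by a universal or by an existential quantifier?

Eliminate → and ↔ using ¬ and ∨.
  ~(~(forall m. forall q. (C(q,q) | ~R(m))) | (exists n. R(n)) & (forall i. S(i,i)))
Move each ¬ inward, flipping quantifiers it crosses:
  (forall m. forall q. (C(q,q) | ~R(m))) & ((forall n. ~R(n)) | (exists i. ~S(i,i)))
Extract every quantifier outward, since the variables are now distinct and don't occur free across branches:
  forall m. forall q. forall n. exists i. ((C(q,q) | ~R(m)) & (~R(n) | ~S(i,i)))
The quantifier forall i sits under an odd number of negations (counting the antecedent side of each →), so it flips to exists i.

existential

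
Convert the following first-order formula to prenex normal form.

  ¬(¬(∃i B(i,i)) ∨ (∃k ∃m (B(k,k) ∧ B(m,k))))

∃i ∀k ∀m (B(i,i) ∧ (¬B(k,k) ∨ ¬B(m,k)))

Push ¬ through the quantifiers and connectives to reach negation normal form:
  (∃i B(i,i)) ∧ (∀k ∀m (¬B(k,k) ∨ ¬B(m,k)))
Finally move all quantifiers to the prefix:
  ∃i ∀k ∀m (B(i,i) ∧ (¬B(k,k) ∨ ¬B(m,k)))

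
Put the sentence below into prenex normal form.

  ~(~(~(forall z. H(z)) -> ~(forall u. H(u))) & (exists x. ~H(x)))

Rewrite implications/biconditionals: A → B as ¬A ∨ B.
  ~(~(~~(forall z. H(z)) | ~(forall u. H(u))) & (exists x. ~H(x)))
Drive negations inward (¬∀x A ≡ ∃x ¬A, ¬∃x A ≡ ∀x ¬A, De Morgan for ∧/∨):
  (forall z. H(z)) | (exists u. ~H(u)) | (forall x. H(x))
All bound variables are already distinct, so no renaming is needed.
Extract every quantifier outward, since the variables are now distinct and don't occur free across branches:
  forall z. exists u. forall x. (H(z) | ~H(u) | H(x))

forall z. exists u. forall x. (H(z) | ~H(u) | H(x))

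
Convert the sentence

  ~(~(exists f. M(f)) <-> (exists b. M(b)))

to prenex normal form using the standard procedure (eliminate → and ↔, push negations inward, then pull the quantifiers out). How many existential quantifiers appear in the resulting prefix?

Eliminate → and ↔ using ¬ and ∨; A ↔ B as (¬A ∨ B) ∧ (¬B ∨ A).
  ~((~~(exists f. M(f)) | (exists b. M(b))) & (~(exists b. M(b)) | ~(exists f. M(f))))
Push ¬ through the quantifiers and connectives to reach negation normal form:
  (forall f. ~M(f)) & (forall b. ~M(b)) | (exists b. M(b)) & (exists f. M(f))
Give each quantifier a distinct variable: b↦y, f↦x1.
  (forall f. ~M(f)) & (forall b. ~M(b)) | (exists y. M(y)) & (exists x1. M(x1))
Finally move all quantifiers to the prefix:
  forall f. forall b. exists y. exists x1. (~M(f) & ~M(b) | M(y) & M(x1))
The prefix is forall f forall b exists y exists x1: 2 universal, 2 existential.

2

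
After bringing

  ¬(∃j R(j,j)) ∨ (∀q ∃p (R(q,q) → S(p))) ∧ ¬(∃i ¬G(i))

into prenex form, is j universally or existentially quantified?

Rewrite implications/biconditionals: A → B as ¬A ∨ B.
  ¬(∃j R(j,j)) ∨ (∀q ∃p (¬R(q,q) ∨ S(p))) ∧ ¬(∃i ¬G(i))
Move each ¬ inward, flipping quantifiers it crosses:
  (∀j ¬R(j,j)) ∨ (∀q ∃p (¬R(q,q) ∨ S(p))) ∧ (∀i G(i))
All bound variables are already distinct, so no renaming is needed.
Pull the quantifiers to the front (each side's bound variable is not free in the other side):
  ∀j ∀q ∃p ∀i (¬R(j,j) ∨ (¬R(q,q) ∨ S(p)) ∧ G(i))
The quantifier ∃j sits under an odd number of negations (counting the antecedent side of each →), so it flips to ∀j.

universal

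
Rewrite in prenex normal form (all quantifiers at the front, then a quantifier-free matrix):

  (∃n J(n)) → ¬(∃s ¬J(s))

Eliminate → and ↔ using ¬ and ∨.
  ¬(∃n J(n)) ∨ ¬(∃s ¬J(s))
Push ¬ through the quantifiers and connectives to reach negation normal form:
  (∀n ¬J(n)) ∨ (∀s J(s))
All bound variables are already distinct, so no renaming is needed.
Extract every quantifier outward, since the variables are now distinct and don't occur free across branches:
  ∀n ∀s (¬J(n) ∨ J(s))

∀n ∀s (¬J(n) ∨ J(s))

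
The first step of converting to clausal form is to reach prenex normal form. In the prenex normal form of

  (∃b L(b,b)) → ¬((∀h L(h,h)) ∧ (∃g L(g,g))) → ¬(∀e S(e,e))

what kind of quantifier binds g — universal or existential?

Rewrite implications/biconditionals: A → B as ¬A ∨ B.
  ¬(∃b L(b,b)) ∨ ¬¬((∀h L(h,h)) ∧ (∃g L(g,g))) ∨ ¬(∀e S(e,e))
Move each ¬ inward, flipping quantifiers it crosses:
  (∀b ¬L(b,b)) ∨ (∀h L(h,h)) ∧ (∃g L(g,g)) ∨ (∃e ¬S(e,e))
All bound variables are already distinct, so no renaming is needed.
Extract every quantifier outward, since the variables are now distinct and don't occur free across branches:
  ∀b ∀h ∃g ∃e (¬L(b,b) ∨ L(h,h) ∧ L(g,g) ∨ ¬S(e,e))
The quantifier ∃g sits under an even number of negations (counting the antecedent side of each →), so it remains existential.

existential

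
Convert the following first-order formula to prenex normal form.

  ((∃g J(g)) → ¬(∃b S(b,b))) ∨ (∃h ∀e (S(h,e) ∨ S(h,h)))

Rewrite implications/biconditionals: A → B as ¬A ∨ B.
  ¬(∃g J(g)) ∨ ¬(∃b S(b,b)) ∨ (∃h ∀e (S(h,e) ∨ S(h,h)))
Push ¬ through the quantifiers and connectives to reach negation normal form:
  (∀g ¬J(g)) ∨ (∀b ¬S(b,b)) ∨ (∃h ∀e (S(h,e) ∨ S(h,h)))
Pull the quantifiers to the front (each side's bound variable is not free in the other side):
  ∀g ∀b ∃h ∀e (¬J(g) ∨ ¬S(b,b) ∨ S(h,e) ∨ S(h,h))

∀g ∀b ∃h ∀e (¬J(g) ∨ ¬S(b,b) ∨ S(h,e) ∨ S(h,h))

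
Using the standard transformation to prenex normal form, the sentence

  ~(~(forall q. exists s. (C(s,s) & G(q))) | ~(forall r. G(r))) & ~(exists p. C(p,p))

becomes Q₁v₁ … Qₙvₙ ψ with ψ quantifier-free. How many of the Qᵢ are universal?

3

Push ¬ through the quantifiers and connectives to reach negation normal form:
  (forall q. exists s. (C(s,s) & G(q))) & (forall r. G(r)) & (forall p. ~C(p,p))
All bound variables are already distinct, so no renaming is needed.
Extract every quantifier outward, since the variables are now distinct and don't occur free across branches:
  forall q. exists s. forall r. forall p. (C(s,s) & G(q) & G(r) & ~C(p,p))
The prefix is forall q exists s forall r forall p: 3 universal, 1 existential.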